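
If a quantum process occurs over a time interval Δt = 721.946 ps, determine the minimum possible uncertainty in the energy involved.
455.860 neV

Using the energy-time uncertainty principle:
ΔEΔt ≥ ℏ/2

The minimum uncertainty in energy is:
ΔE_min = ℏ/(2Δt)
ΔE_min = (1.055e-34 J·s) / (2 × 7.219e-10 s)
ΔE_min = 7.304e-26 J = 455.860 neV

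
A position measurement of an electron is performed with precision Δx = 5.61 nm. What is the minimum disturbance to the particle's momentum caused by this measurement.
9.399 × 10^-27 kg·m/s

The uncertainty principle implies that measuring position disturbs momentum:
ΔxΔp ≥ ℏ/2

When we measure position with precision Δx, we necessarily introduce a momentum uncertainty:
Δp ≥ ℏ/(2Δx)
Δp_min = (1.055e-34 J·s) / (2 × 5.610e-09 m)
Δp_min = 9.399e-27 kg·m/s

The more precisely we measure position, the greater the momentum disturbance.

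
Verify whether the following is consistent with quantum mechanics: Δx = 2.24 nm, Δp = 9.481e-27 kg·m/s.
No, it violates the uncertainty principle (impossible measurement).

Calculate the product ΔxΔp:
ΔxΔp = (2.240e-09 m) × (9.481e-27 kg·m/s)
ΔxΔp = 2.124e-35 J·s

Compare to the minimum allowed value ℏ/2:
ℏ/2 = 5.273e-35 J·s

Since ΔxΔp = 2.124e-35 J·s < 5.273e-35 J·s = ℏ/2,
the measurement violates the uncertainty principle.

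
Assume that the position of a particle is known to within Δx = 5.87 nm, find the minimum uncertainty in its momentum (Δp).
8.983 × 10^-27 kg·m/s

Using the Heisenberg uncertainty principle:
ΔxΔp ≥ ℏ/2

The minimum uncertainty in momentum is:
Δp_min = ℏ/(2Δx)
Δp_min = (1.055e-34 J·s) / (2 × 5.870e-09 m)
Δp_min = 8.983e-27 kg·m/s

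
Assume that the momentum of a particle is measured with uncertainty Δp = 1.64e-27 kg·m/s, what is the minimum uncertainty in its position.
32.152 nm

Using the Heisenberg uncertainty principle:
ΔxΔp ≥ ℏ/2

The minimum uncertainty in position is:
Δx_min = ℏ/(2Δp)
Δx_min = (1.055e-34 J·s) / (2 × 1.640e-27 kg·m/s)
Δx_min = 3.215e-08 m = 32.152 nm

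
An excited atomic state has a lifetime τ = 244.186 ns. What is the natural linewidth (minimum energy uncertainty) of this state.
1.348 neV

Using the energy-time uncertainty principle:
ΔEΔt ≥ ℏ/2

The lifetime τ represents the time uncertainty Δt.
The natural linewidth (minimum energy uncertainty) is:

ΔE = ℏ/(2τ)
ΔE = (1.055e-34 J·s) / (2 × 2.442e-07 s)
ΔE = 2.159e-28 J = 1.348 neV

This natural linewidth limits the precision of spectroscopic measurements.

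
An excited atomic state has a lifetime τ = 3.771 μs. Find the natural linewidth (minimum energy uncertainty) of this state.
87.273 peV

Using the energy-time uncertainty principle:
ΔEΔt ≥ ℏ/2

The lifetime τ represents the time uncertainty Δt.
The natural linewidth (minimum energy uncertainty) is:

ΔE = ℏ/(2τ)
ΔE = (1.055e-34 J·s) / (2 × 3.771e-06 s)
ΔE = 1.398e-29 J = 87.273 peV

This natural linewidth limits the precision of spectroscopic measurements.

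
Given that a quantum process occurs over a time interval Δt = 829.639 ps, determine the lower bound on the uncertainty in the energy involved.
396.686 neV

Using the energy-time uncertainty principle:
ΔEΔt ≥ ℏ/2

The minimum uncertainty in energy is:
ΔE_min = ℏ/(2Δt)
ΔE_min = (1.055e-34 J·s) / (2 × 8.296e-10 s)
ΔE_min = 6.356e-26 J = 396.686 neV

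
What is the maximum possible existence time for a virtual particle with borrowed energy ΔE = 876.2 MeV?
3.756 × 10^-25 s

Using the energy-time uncertainty principle:
ΔEΔt ≥ ℏ/2

For a virtual particle borrowing energy ΔE, the maximum lifetime is:
Δt_max = ℏ/(2ΔE)

Converting energy:
ΔE = 876.2 MeV = 1.404e-10 J

Δt_max = (1.055e-34 J·s) / (2 × 1.404e-10 J)
Δt_max = 3.756e-25 s = 3.756 × 10^-25 s

Virtual particles with higher borrowed energy exist for shorter times.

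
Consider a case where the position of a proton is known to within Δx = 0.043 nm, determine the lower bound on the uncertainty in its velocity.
733.128 m/s

Using the Heisenberg uncertainty principle and Δp = mΔv:
ΔxΔp ≥ ℏ/2
Δx(mΔv) ≥ ℏ/2

The minimum uncertainty in velocity is:
Δv_min = ℏ/(2mΔx)
Δv_min = (1.055e-34 J·s) / (2 × 1.673e-27 kg × 4.300e-11 m)
Δv_min = 7.331e+02 m/s = 733.128 m/s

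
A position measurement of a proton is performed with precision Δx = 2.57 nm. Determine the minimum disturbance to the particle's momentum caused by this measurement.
2.052 × 10^-26 kg·m/s

The uncertainty principle implies that measuring position disturbs momentum:
ΔxΔp ≥ ℏ/2

When we measure position with precision Δx, we necessarily introduce a momentum uncertainty:
Δp ≥ ℏ/(2Δx)
Δp_min = (1.055e-34 J·s) / (2 × 2.570e-09 m)
Δp_min = 2.052e-26 kg·m/s

The more precisely we measure position, the greater the momentum disturbance.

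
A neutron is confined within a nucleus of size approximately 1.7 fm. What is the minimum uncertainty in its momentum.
3.102 × 10^-20 kg·m/s

Using the Heisenberg uncertainty principle:
ΔxΔp ≥ ℏ/2

With Δx ≈ L = 1.700e-15 m (the confinement size):
Δp_min = ℏ/(2Δx)
Δp_min = (1.055e-34 J·s) / (2 × 1.700e-15 m)
Δp_min = 3.102e-20 kg·m/s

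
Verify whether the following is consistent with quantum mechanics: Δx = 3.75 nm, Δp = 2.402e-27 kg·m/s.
No, it violates the uncertainty principle (impossible measurement).

Calculate the product ΔxΔp:
ΔxΔp = (3.750e-09 m) × (2.402e-27 kg·m/s)
ΔxΔp = 9.008e-36 J·s

Compare to the minimum allowed value ℏ/2:
ℏ/2 = 5.273e-35 J·s

Since ΔxΔp = 9.008e-36 J·s < 5.273e-35 J·s = ℏ/2,
the measurement violates the uncertainty principle.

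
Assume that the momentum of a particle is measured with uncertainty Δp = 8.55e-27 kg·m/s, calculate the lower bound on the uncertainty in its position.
6.167 nm

Using the Heisenberg uncertainty principle:
ΔxΔp ≥ ℏ/2

The minimum uncertainty in position is:
Δx_min = ℏ/(2Δp)
Δx_min = (1.055e-34 J·s) / (2 × 8.550e-27 kg·m/s)
Δx_min = 6.167e-09 m = 6.167 nm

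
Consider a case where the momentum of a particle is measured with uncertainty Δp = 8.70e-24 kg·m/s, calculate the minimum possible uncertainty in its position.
6.061 pm

Using the Heisenberg uncertainty principle:
ΔxΔp ≥ ℏ/2

The minimum uncertainty in position is:
Δx_min = ℏ/(2Δp)
Δx_min = (1.055e-34 J·s) / (2 × 8.700e-24 kg·m/s)
Δx_min = 6.061e-12 m = 6.061 pm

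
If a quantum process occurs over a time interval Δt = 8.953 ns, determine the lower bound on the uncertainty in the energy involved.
36.759 neV

Using the energy-time uncertainty principle:
ΔEΔt ≥ ℏ/2

The minimum uncertainty in energy is:
ΔE_min = ℏ/(2Δt)
ΔE_min = (1.055e-34 J·s) / (2 × 8.953e-09 s)
ΔE_min = 5.889e-27 J = 36.759 neV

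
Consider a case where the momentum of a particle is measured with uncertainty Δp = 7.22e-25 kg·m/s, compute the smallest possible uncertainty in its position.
73.031 pm

Using the Heisenberg uncertainty principle:
ΔxΔp ≥ ℏ/2

The minimum uncertainty in position is:
Δx_min = ℏ/(2Δp)
Δx_min = (1.055e-34 J·s) / (2 × 7.220e-25 kg·m/s)
Δx_min = 7.303e-11 m = 73.031 pm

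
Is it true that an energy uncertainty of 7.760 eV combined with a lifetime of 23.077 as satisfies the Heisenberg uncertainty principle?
No, it violates the uncertainty relation.

Calculate the product ΔEΔt:
ΔE = 7.760 eV = 1.243e-18 J
ΔEΔt = (1.243e-18 J) × (2.308e-17 s)
ΔEΔt = 2.869e-35 J·s

Compare to the minimum allowed value ℏ/2:
ℏ/2 = 5.273e-35 J·s

Since ΔEΔt = 2.869e-35 J·s < 5.273e-35 J·s = ℏ/2,
this violates the uncertainty relation.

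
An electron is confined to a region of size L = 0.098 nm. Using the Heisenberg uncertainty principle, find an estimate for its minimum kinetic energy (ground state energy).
991.770 meV

Using the uncertainty principle to estimate ground state energy:

1. The position uncertainty is approximately the confinement size:
   Δx ≈ L = 9.800e-11 m

2. From ΔxΔp ≥ ℏ/2, the minimum momentum uncertainty is:
   Δp ≈ ℏ/(2L) = 5.380e-25 kg·m/s

3. The kinetic energy is approximately:
   KE ≈ (Δp)²/(2m) = (5.380e-25)²/(2 × 9.109e-31 kg)
   KE ≈ 1.589e-19 J = 991.770 meV

This is an order-of-magnitude estimate of the ground state energy.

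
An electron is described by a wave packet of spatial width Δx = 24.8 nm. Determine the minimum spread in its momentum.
2.126 × 10^-27 kg·m/s

For a wave packet, the spatial width Δx and momentum spread Δp are related by the uncertainty principle:
ΔxΔp ≥ ℏ/2

The minimum momentum spread is:
Δp_min = ℏ/(2Δx)
Δp_min = (1.055e-34 J·s) / (2 × 2.480e-08 m)
Δp_min = 2.126e-27 kg·m/s

A wave packet cannot have both a well-defined position and well-defined momentum.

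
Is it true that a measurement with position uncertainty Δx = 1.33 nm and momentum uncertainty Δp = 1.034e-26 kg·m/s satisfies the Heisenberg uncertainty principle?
No, it violates the uncertainty principle (impossible measurement).

Calculate the product ΔxΔp:
ΔxΔp = (1.330e-09 m) × (1.034e-26 kg·m/s)
ΔxΔp = 1.375e-35 J·s

Compare to the minimum allowed value ℏ/2:
ℏ/2 = 5.273e-35 J·s

Since ΔxΔp = 1.375e-35 J·s < 5.273e-35 J·s = ℏ/2,
the measurement violates the uncertainty principle.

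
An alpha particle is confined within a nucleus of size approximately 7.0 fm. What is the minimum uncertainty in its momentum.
7.533 × 10^-21 kg·m/s

Using the Heisenberg uncertainty principle:
ΔxΔp ≥ ℏ/2

With Δx ≈ L = 7.000e-15 m (the confinement size):
Δp_min = ℏ/(2Δx)
Δp_min = (1.055e-34 J·s) / (2 × 7.000e-15 m)
Δp_min = 7.533e-21 kg·m/s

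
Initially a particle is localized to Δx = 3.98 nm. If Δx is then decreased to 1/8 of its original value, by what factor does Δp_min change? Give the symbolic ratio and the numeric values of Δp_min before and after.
Original Δp_min = 1.325 × 10^-26 kg·m/s; new Δp'_min = 1.060 × 10^-25 kg·m/s; ratio Δp'_min/Δp_min = 8.

From the uncertainty principle ΔxΔp ≥ ℏ/2, the minimum momentum uncertainty is Δp_min = ℏ/(2Δx).

Original (Δx = 3.98 nm = 3.980e-09 m):
Δp_min = (1.055e-34 J·s)/(2 × 3.980e-09 m) = 1.325e-26 kg·m/s

When Δx → (1/8)Δx:
Δp'_min = ℏ/(2 × (1/8)Δx) = 8 × ℏ/(2Δx) = 8 × Δp_min
Δp'_min = 8 × 1.325e-26 kg·m/s = 1.060e-25 kg·m/s

Since Δp_min ∝ 1/Δx, when Δx is decreased to 1/8 of its original value, Δp_min increases to 8 times its original value.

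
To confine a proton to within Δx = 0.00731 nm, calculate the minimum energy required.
97.078 meV

Localizing a particle requires giving it sufficient momentum uncertainty:

1. From uncertainty principle: Δp ≥ ℏ/(2Δx)
   Δp_min = (1.055e-34 J·s) / (2 × 7.310e-12 m)
   Δp_min = 7.213e-24 kg·m/s

2. This momentum uncertainty corresponds to kinetic energy:
   KE ≈ (Δp)²/(2m) = (7.213e-24)²/(2 × 1.673e-27 kg)
   KE = 1.555e-20 J = 97.078 meV

Tighter localization requires more energy.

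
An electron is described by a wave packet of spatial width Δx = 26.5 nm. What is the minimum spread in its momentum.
1.990 × 10^-27 kg·m/s

For a wave packet, the spatial width Δx and momentum spread Δp are related by the uncertainty principle:
ΔxΔp ≥ ℏ/2

The minimum momentum spread is:
Δp_min = ℏ/(2Δx)
Δp_min = (1.055e-34 J·s) / (2 × 2.650e-08 m)
Δp_min = 1.990e-27 kg·m/s

A wave packet cannot have both a well-defined position and well-defined momentum.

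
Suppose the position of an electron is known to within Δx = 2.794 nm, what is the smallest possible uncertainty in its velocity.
20.717 km/s

Using the Heisenberg uncertainty principle and Δp = mΔv:
ΔxΔp ≥ ℏ/2
Δx(mΔv) ≥ ℏ/2

The minimum uncertainty in velocity is:
Δv_min = ℏ/(2mΔx)
Δv_min = (1.055e-34 J·s) / (2 × 9.109e-31 kg × 2.794e-09 m)
Δv_min = 2.072e+04 m/s = 20.717 km/s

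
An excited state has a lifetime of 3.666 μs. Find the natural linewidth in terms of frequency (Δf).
21.707 kHz

Using the energy-time uncertainty principle and E = hf:
ΔEΔt ≥ ℏ/2
hΔf·Δt ≥ ℏ/2

The minimum frequency uncertainty is:
Δf = ℏ/(2hτ) = 1/(4πτ)
Δf = 1/(4π × 3.666e-06 s)
Δf = 2.171e+04 Hz = 21.707 kHz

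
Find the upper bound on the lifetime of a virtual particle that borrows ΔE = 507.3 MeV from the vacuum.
6.487 × 10^-25 s

Using the energy-time uncertainty principle:
ΔEΔt ≥ ℏ/2

For a virtual particle borrowing energy ΔE, the maximum lifetime is:
Δt_max = ℏ/(2ΔE)

Converting energy:
ΔE = 507.3 MeV = 8.128e-11 J

Δt_max = (1.055e-34 J·s) / (2 × 8.128e-11 J)
Δt_max = 6.487e-25 s = 6.487 × 10^-25 s

Virtual particles with higher borrowed energy exist for shorter times.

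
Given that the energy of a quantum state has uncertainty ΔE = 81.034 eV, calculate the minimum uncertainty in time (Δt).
4.061 as

Using the energy-time uncertainty principle:
ΔEΔt ≥ ℏ/2

The minimum uncertainty in time is:
Δt_min = ℏ/(2ΔE)
Δt_min = (1.055e-34 J·s) / (2 × 1.298e-17 J)
Δt_min = 4.061e-18 s = 4.061 as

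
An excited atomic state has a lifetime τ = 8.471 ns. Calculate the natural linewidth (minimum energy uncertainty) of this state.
38.851 neV

Using the energy-time uncertainty principle:
ΔEΔt ≥ ℏ/2

The lifetime τ represents the time uncertainty Δt.
The natural linewidth (minimum energy uncertainty) is:

ΔE = ℏ/(2τ)
ΔE = (1.055e-34 J·s) / (2 × 8.471e-09 s)
ΔE = 6.225e-27 J = 38.851 neV

This natural linewidth limits the precision of spectroscopic measurements.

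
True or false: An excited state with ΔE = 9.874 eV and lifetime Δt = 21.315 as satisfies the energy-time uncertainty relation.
No, it violates the uncertainty relation.

Calculate the product ΔEΔt:
ΔE = 9.874 eV = 1.582e-18 J
ΔEΔt = (1.582e-18 J) × (2.132e-17 s)
ΔEΔt = 3.372e-35 J·s

Compare to the minimum allowed value ℏ/2:
ℏ/2 = 5.273e-35 J·s

Since ΔEΔt = 3.372e-35 J·s < 5.273e-35 J·s = ℏ/2,
this violates the uncertainty relation.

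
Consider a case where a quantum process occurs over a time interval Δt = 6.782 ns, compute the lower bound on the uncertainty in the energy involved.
48.526 neV

Using the energy-time uncertainty principle:
ΔEΔt ≥ ℏ/2

The minimum uncertainty in energy is:
ΔE_min = ℏ/(2Δt)
ΔE_min = (1.055e-34 J·s) / (2 × 6.782e-09 s)
ΔE_min = 7.775e-27 J = 48.526 neV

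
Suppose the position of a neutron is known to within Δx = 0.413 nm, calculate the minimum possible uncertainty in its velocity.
76.225 m/s

Using the Heisenberg uncertainty principle and Δp = mΔv:
ΔxΔp ≥ ℏ/2
Δx(mΔv) ≥ ℏ/2

The minimum uncertainty in velocity is:
Δv_min = ℏ/(2mΔx)
Δv_min = (1.055e-34 J·s) / (2 × 1.675e-27 kg × 4.130e-10 m)
Δv_min = 7.623e+01 m/s = 76.225 m/s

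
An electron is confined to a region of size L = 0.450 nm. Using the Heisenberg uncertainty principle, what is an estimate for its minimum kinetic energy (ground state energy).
47.037 meV

Using the uncertainty principle to estimate ground state energy:

1. The position uncertainty is approximately the confinement size:
   Δx ≈ L = 4.500e-10 m

2. From ΔxΔp ≥ ℏ/2, the minimum momentum uncertainty is:
   Δp ≈ ℏ/(2L) = 1.172e-25 kg·m/s

3. The kinetic energy is approximately:
   KE ≈ (Δp)²/(2m) = (1.172e-25)²/(2 × 9.109e-31 kg)
   KE ≈ 7.536e-21 J = 47.037 meV

This is an order-of-magnitude estimate of the ground state energy.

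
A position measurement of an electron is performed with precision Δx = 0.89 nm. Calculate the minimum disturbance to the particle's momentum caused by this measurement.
5.925 × 10^-26 kg·m/s

The uncertainty principle implies that measuring position disturbs momentum:
ΔxΔp ≥ ℏ/2

When we measure position with precision Δx, we necessarily introduce a momentum uncertainty:
Δp ≥ ℏ/(2Δx)
Δp_min = (1.055e-34 J·s) / (2 × 8.900e-10 m)
Δp_min = 5.925e-26 kg·m/s

The more precisely we measure position, the greater the momentum disturbance.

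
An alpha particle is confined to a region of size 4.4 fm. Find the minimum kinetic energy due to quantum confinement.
67.449 keV

Using the uncertainty principle:

1. Position uncertainty: Δx ≈ 4.400e-15 m
2. Minimum momentum uncertainty: Δp = ℏ/(2Δx) = 1.198e-20 kg·m/s
3. Minimum kinetic energy:
   KE = (Δp)²/(2m) = (1.198e-20)²/(2 × 6.645e-27 kg)
   KE = 1.081e-14 J = 67.449 keV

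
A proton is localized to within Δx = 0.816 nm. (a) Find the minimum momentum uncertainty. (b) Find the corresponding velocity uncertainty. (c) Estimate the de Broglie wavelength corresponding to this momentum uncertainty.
(a) Δp_min = 6.462 × 10^-26 kg·m/s
(b) Δv_min = 38.633 m/s
(c) λ_dB = 10.254 nm

Step-by-step:

(a) From the uncertainty principle:
Δp_min = ℏ/(2Δx) = (1.055e-34 J·s)/(2 × 8.160e-10 m) = 6.462e-26 kg·m/s

(b) The velocity uncertainty:
Δv = Δp/m = (6.462e-26 kg·m/s)/(1.673e-27 kg) = 3.863e+01 m/s = 38.633 m/s

(c) The de Broglie wavelength for this momentum:
λ = h/p = (6.626e-34 J·s)/(6.462e-26 kg·m/s) = 1.025e-08 m = 10.254 nm

Note: The de Broglie wavelength is comparable to the localization size, as expected from wave-particle duality.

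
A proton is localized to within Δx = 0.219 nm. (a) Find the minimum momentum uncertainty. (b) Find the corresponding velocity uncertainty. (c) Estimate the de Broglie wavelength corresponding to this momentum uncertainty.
(a) Δp_min = 2.408 × 10^-25 kg·m/s
(b) Δv_min = 143.948 m/s
(c) λ_dB = 2.752 nm

Step-by-step:

(a) From the uncertainty principle:
Δp_min = ℏ/(2Δx) = (1.055e-34 J·s)/(2 × 2.190e-10 m) = 2.408e-25 kg·m/s

(b) The velocity uncertainty:
Δv = Δp/m = (2.408e-25 kg·m/s)/(1.673e-27 kg) = 1.439e+02 m/s = 143.948 m/s

(c) The de Broglie wavelength for this momentum:
λ = h/p = (6.626e-34 J·s)/(2.408e-25 kg·m/s) = 2.752e-09 m = 2.752 nm

Note: The de Broglie wavelength is comparable to the localization size, as expected from wave-particle duality.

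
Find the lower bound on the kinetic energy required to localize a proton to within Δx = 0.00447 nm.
259.621 meV

Localizing a particle requires giving it sufficient momentum uncertainty:

1. From uncertainty principle: Δp ≥ ℏ/(2Δx)
   Δp_min = (1.055e-34 J·s) / (2 × 4.470e-12 m)
   Δp_min = 1.180e-23 kg·m/s

2. This momentum uncertainty corresponds to kinetic energy:
   KE ≈ (Δp)²/(2m) = (1.180e-23)²/(2 × 1.673e-27 kg)
   KE = 4.160e-20 J = 259.621 meV

Tighter localization requires more energy.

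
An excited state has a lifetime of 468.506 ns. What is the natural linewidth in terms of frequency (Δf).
169.854 kHz

Using the energy-time uncertainty principle and E = hf:
ΔEΔt ≥ ℏ/2
hΔf·Δt ≥ ℏ/2

The minimum frequency uncertainty is:
Δf = ℏ/(2hτ) = 1/(4πτ)
Δf = 1/(4π × 4.685e-07 s)
Δf = 1.699e+05 Hz = 169.854 kHz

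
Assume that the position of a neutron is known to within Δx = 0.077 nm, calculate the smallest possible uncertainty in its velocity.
408.846 m/s

Using the Heisenberg uncertainty principle and Δp = mΔv:
ΔxΔp ≥ ℏ/2
Δx(mΔv) ≥ ℏ/2

The minimum uncertainty in velocity is:
Δv_min = ℏ/(2mΔx)
Δv_min = (1.055e-34 J·s) / (2 × 1.675e-27 kg × 7.700e-11 m)
Δv_min = 4.088e+02 m/s = 408.846 m/s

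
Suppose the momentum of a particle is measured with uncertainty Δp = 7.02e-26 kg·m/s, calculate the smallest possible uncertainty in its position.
751.120 pm

Using the Heisenberg uncertainty principle:
ΔxΔp ≥ ℏ/2

The minimum uncertainty in position is:
Δx_min = ℏ/(2Δp)
Δx_min = (1.055e-34 J·s) / (2 × 7.020e-26 kg·m/s)
Δx_min = 7.511e-10 m = 751.120 pm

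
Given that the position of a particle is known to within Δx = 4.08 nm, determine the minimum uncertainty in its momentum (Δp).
1.292 × 10^-26 kg·m/s

Using the Heisenberg uncertainty principle:
ΔxΔp ≥ ℏ/2

The minimum uncertainty in momentum is:
Δp_min = ℏ/(2Δx)
Δp_min = (1.055e-34 J·s) / (2 × 4.080e-09 m)
Δp_min = 1.292e-26 kg·m/s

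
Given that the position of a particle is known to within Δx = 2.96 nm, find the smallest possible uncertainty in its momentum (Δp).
1.781 × 10^-26 kg·m/s

Using the Heisenberg uncertainty principle:
ΔxΔp ≥ ℏ/2

The minimum uncertainty in momentum is:
Δp_min = ℏ/(2Δx)
Δp_min = (1.055e-34 J·s) / (2 × 2.960e-09 m)
Δp_min = 1.781e-26 kg·m/s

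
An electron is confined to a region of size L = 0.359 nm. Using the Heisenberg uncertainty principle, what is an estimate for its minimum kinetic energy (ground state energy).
73.905 meV

Using the uncertainty principle to estimate ground state energy:

1. The position uncertainty is approximately the confinement size:
   Δx ≈ L = 3.590e-10 m

2. From ΔxΔp ≥ ℏ/2, the minimum momentum uncertainty is:
   Δp ≈ ℏ/(2L) = 1.469e-25 kg·m/s

3. The kinetic energy is approximately:
   KE ≈ (Δp)²/(2m) = (1.469e-25)²/(2 × 9.109e-31 kg)
   KE ≈ 1.184e-20 J = 73.905 meV

This is an order-of-magnitude estimate of the ground state energy.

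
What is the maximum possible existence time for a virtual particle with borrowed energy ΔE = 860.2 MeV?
3.826 × 10^-25 s

Using the energy-time uncertainty principle:
ΔEΔt ≥ ℏ/2

For a virtual particle borrowing energy ΔE, the maximum lifetime is:
Δt_max = ℏ/(2ΔE)

Converting energy:
ΔE = 860.2 MeV = 1.378e-10 J

Δt_max = (1.055e-34 J·s) / (2 × 1.378e-10 J)
Δt_max = 3.826e-25 s = 3.826 × 10^-25 s

Virtual particles with higher borrowed energy exist for shorter times.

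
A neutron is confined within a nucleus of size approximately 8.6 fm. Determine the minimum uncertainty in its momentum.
6.131 × 10^-21 kg·m/s

Using the Heisenberg uncertainty principle:
ΔxΔp ≥ ℏ/2

With Δx ≈ L = 8.600e-15 m (the confinement size):
Δp_min = ℏ/(2Δx)
Δp_min = (1.055e-34 J·s) / (2 × 8.600e-15 m)
Δp_min = 6.131e-21 kg·m/s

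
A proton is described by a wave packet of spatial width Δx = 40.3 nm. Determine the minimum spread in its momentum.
1.308 × 10^-27 kg·m/s

For a wave packet, the spatial width Δx and momentum spread Δp are related by the uncertainty principle:
ΔxΔp ≥ ℏ/2

The minimum momentum spread is:
Δp_min = ℏ/(2Δx)
Δp_min = (1.055e-34 J·s) / (2 × 4.030e-08 m)
Δp_min = 1.308e-27 kg·m/s

A wave packet cannot have both a well-defined position and well-defined momentum.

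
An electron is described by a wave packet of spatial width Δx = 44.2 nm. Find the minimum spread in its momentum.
1.193 × 10^-27 kg·m/s

For a wave packet, the spatial width Δx and momentum spread Δp are related by the uncertainty principle:
ΔxΔp ≥ ℏ/2

The minimum momentum spread is:
Δp_min = ℏ/(2Δx)
Δp_min = (1.055e-34 J·s) / (2 × 4.420e-08 m)
Δp_min = 1.193e-27 kg·m/s

A wave packet cannot have both a well-defined position and well-defined momentum.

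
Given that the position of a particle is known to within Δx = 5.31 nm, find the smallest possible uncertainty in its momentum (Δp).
9.930 × 10^-27 kg·m/s

Using the Heisenberg uncertainty principle:
ΔxΔp ≥ ℏ/2

The minimum uncertainty in momentum is:
Δp_min = ℏ/(2Δx)
Δp_min = (1.055e-34 J·s) / (2 × 5.310e-09 m)
Δp_min = 9.930e-27 kg·m/s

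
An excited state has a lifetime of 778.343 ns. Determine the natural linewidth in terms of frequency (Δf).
102.240 kHz

Using the energy-time uncertainty principle and E = hf:
ΔEΔt ≥ ℏ/2
hΔf·Δt ≥ ℏ/2

The minimum frequency uncertainty is:
Δf = ℏ/(2hτ) = 1/(4πτ)
Δf = 1/(4π × 7.783e-07 s)
Δf = 1.022e+05 Hz = 102.240 kHz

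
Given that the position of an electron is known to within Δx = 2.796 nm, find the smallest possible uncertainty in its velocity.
20.702 km/s

Using the Heisenberg uncertainty principle and Δp = mΔv:
ΔxΔp ≥ ℏ/2
Δx(mΔv) ≥ ℏ/2

The minimum uncertainty in velocity is:
Δv_min = ℏ/(2mΔx)
Δv_min = (1.055e-34 J·s) / (2 × 9.109e-31 kg × 2.796e-09 m)
Δv_min = 2.070e+04 m/s = 20.702 km/s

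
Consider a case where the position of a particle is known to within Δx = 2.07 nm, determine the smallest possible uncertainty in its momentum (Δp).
2.547 × 10^-26 kg·m/s

Using the Heisenberg uncertainty principle:
ΔxΔp ≥ ℏ/2

The minimum uncertainty in momentum is:
Δp_min = ℏ/(2Δx)
Δp_min = (1.055e-34 J·s) / (2 × 2.070e-09 m)
Δp_min = 2.547e-26 kg·m/s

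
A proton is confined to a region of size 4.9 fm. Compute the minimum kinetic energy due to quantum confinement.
216.054 keV

Using the uncertainty principle:

1. Position uncertainty: Δx ≈ 4.900e-15 m
2. Minimum momentum uncertainty: Δp = ℏ/(2Δx) = 1.076e-20 kg·m/s
3. Minimum kinetic energy:
   KE = (Δp)²/(2m) = (1.076e-20)²/(2 × 1.673e-27 kg)
   KE = 3.462e-14 J = 216.054 keV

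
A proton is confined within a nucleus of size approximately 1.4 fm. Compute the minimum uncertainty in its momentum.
3.766 × 10^-20 kg·m/s

Using the Heisenberg uncertainty principle:
ΔxΔp ≥ ℏ/2

With Δx ≈ L = 1.400e-15 m (the confinement size):
Δp_min = ℏ/(2Δx)
Δp_min = (1.055e-34 J·s) / (2 × 1.400e-15 m)
Δp_min = 3.766e-20 kg·m/s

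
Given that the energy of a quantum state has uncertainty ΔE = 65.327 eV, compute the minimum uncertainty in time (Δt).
5.038 as

Using the energy-time uncertainty principle:
ΔEΔt ≥ ℏ/2

The minimum uncertainty in time is:
Δt_min = ℏ/(2ΔE)
Δt_min = (1.055e-34 J·s) / (2 × 1.047e-17 J)
Δt_min = 5.038e-18 s = 5.038 as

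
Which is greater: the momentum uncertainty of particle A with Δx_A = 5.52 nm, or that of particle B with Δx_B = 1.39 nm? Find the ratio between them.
Particle B has the larger minimum momentum uncertainty, by a factor of 3.97.

For each particle, the minimum momentum uncertainty is Δp_min = ℏ/(2Δx):

Particle A: Δp_A = ℏ/(2×5.520e-09 m) = 9.552e-27 kg·m/s
Particle B: Δp_B = ℏ/(2×1.390e-09 m) = 3.793e-26 kg·m/s

Ratio: Δp_B/Δp_A = 3.97

Since Δp_min ∝ 1/Δx, the particle with smaller position uncertainty (B) has larger momentum uncertainty.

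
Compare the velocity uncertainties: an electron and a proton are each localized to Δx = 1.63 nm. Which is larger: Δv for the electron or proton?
The electron has the larger minimum velocity uncertainty, by a ratio of 1836.2.

For both particles, Δp_min = ℏ/(2Δx) = 3.235e-26 kg·m/s (same for both).

The velocity uncertainty is Δv = Δp/m:
- electron: Δv = 3.235e-26 / 9.109e-31 = 3.551e+04 m/s = 35.512 km/s
- proton: Δv = 3.235e-26 / 1.673e-27 = 1.934e+01 m/s = 19.340 m/s

Ratio: 3.551e+04 / 1.934e+01 = 1836.2

The lighter particle has larger velocity uncertainty because Δv ∝ 1/m.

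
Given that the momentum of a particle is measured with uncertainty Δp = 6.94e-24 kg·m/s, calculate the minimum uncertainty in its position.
7.598 pm

Using the Heisenberg uncertainty principle:
ΔxΔp ≥ ℏ/2

The minimum uncertainty in position is:
Δx_min = ℏ/(2Δp)
Δx_min = (1.055e-34 J·s) / (2 × 6.940e-24 kg·m/s)
Δx_min = 7.598e-12 m = 7.598 pm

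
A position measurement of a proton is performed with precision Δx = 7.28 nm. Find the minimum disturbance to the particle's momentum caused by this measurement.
7.243 × 10^-27 kg·m/s

The uncertainty principle implies that measuring position disturbs momentum:
ΔxΔp ≥ ℏ/2

When we measure position with precision Δx, we necessarily introduce a momentum uncertainty:
Δp ≥ ℏ/(2Δx)
Δp_min = (1.055e-34 J·s) / (2 × 7.280e-09 m)
Δp_min = 7.243e-27 kg·m/s

The more precisely we measure position, the greater the momentum disturbance.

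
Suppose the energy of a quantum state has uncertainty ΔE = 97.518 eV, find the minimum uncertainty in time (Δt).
3.375 as

Using the energy-time uncertainty principle:
ΔEΔt ≥ ℏ/2

The minimum uncertainty in time is:
Δt_min = ℏ/(2ΔE)
Δt_min = (1.055e-34 J·s) / (2 × 1.562e-17 J)
Δt_min = 3.375e-18 s = 3.375 as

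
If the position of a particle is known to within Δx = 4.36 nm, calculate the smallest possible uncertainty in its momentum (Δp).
1.209 × 10^-26 kg·m/s

Using the Heisenberg uncertainty principle:
ΔxΔp ≥ ℏ/2

The minimum uncertainty in momentum is:
Δp_min = ℏ/(2Δx)
Δp_min = (1.055e-34 J·s) / (2 × 4.360e-09 m)
Δp_min = 1.209e-26 kg·m/s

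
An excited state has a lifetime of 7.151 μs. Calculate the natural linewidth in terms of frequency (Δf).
11.128 kHz

Using the energy-time uncertainty principle and E = hf:
ΔEΔt ≥ ℏ/2
hΔf·Δt ≥ ℏ/2

The minimum frequency uncertainty is:
Δf = ℏ/(2hτ) = 1/(4πτ)
Δf = 1/(4π × 7.151e-06 s)
Δf = 1.113e+04 Hz = 11.128 kHz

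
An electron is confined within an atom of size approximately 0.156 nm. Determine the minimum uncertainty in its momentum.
3.380 × 10^-25 kg·m/s

Using the Heisenberg uncertainty principle:
ΔxΔp ≥ ℏ/2

With Δx ≈ L = 1.560e-10 m (the confinement size):
Δp_min = ℏ/(2Δx)
Δp_min = (1.055e-34 J·s) / (2 × 1.560e-10 m)
Δp_min = 3.380e-25 kg·m/s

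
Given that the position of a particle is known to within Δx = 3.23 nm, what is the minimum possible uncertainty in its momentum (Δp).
1.632 × 10^-26 kg·m/s

Using the Heisenberg uncertainty principle:
ΔxΔp ≥ ℏ/2

The minimum uncertainty in momentum is:
Δp_min = ℏ/(2Δx)
Δp_min = (1.055e-34 J·s) / (2 × 3.230e-09 m)
Δp_min = 1.632e-26 kg·m/s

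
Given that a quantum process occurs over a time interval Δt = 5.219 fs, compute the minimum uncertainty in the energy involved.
63.059 meV

Using the energy-time uncertainty principle:
ΔEΔt ≥ ℏ/2

The minimum uncertainty in energy is:
ΔE_min = ℏ/(2Δt)
ΔE_min = (1.055e-34 J·s) / (2 × 5.219e-15 s)
ΔE_min = 1.010e-20 J = 63.059 meV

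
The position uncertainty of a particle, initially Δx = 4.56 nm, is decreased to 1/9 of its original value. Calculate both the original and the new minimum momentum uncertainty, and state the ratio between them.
Original Δp_min = 1.156 × 10^-26 kg·m/s; new Δp'_min = 1.041 × 10^-25 kg·m/s; ratio Δp'_min/Δp_min = 9.

From the uncertainty principle ΔxΔp ≥ ℏ/2, the minimum momentum uncertainty is Δp_min = ℏ/(2Δx).

Original (Δx = 4.56 nm = 4.560e-09 m):
Δp_min = (1.055e-34 J·s)/(2 × 4.560e-09 m) = 1.156e-26 kg·m/s

When Δx → (1/9)Δx:
Δp'_min = ℏ/(2 × (1/9)Δx) = 9 × ℏ/(2Δx) = 9 × Δp_min
Δp'_min = 9 × 1.156e-26 kg·m/s = 1.041e-25 kg·m/s

Since Δp_min ∝ 1/Δx, when Δx is decreased to 1/9 of its original value, Δp_min increases to 9 times its original value.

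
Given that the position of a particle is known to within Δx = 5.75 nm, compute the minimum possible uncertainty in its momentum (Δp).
9.170 × 10^-27 kg·m/s

Using the Heisenberg uncertainty principle:
ΔxΔp ≥ ℏ/2

The minimum uncertainty in momentum is:
Δp_min = ℏ/(2Δx)
Δp_min = (1.055e-34 J·s) / (2 × 5.750e-09 m)
Δp_min = 9.170e-27 kg·m/s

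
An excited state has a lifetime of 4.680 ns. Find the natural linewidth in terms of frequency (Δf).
17.004 MHz

Using the energy-time uncertainty principle and E = hf:
ΔEΔt ≥ ℏ/2
hΔf·Δt ≥ ℏ/2

The minimum frequency uncertainty is:
Δf = ℏ/(2hτ) = 1/(4πτ)
Δf = 1/(4π × 4.680e-09 s)
Δf = 1.700e+07 Hz = 17.004 MHz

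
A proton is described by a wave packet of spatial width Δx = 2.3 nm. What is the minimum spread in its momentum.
2.293 × 10^-26 kg·m/s

For a wave packet, the spatial width Δx and momentum spread Δp are related by the uncertainty principle:
ΔxΔp ≥ ℏ/2

The minimum momentum spread is:
Δp_min = ℏ/(2Δx)
Δp_min = (1.055e-34 J·s) / (2 × 2.300e-09 m)
Δp_min = 2.293e-26 kg·m/s

A wave packet cannot have both a well-defined position and well-defined momentum.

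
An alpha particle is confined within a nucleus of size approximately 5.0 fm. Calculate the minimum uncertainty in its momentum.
1.055 × 10^-20 kg·m/s

Using the Heisenberg uncertainty principle:
ΔxΔp ≥ ℏ/2

With Δx ≈ L = 5.000e-15 m (the confinement size):
Δp_min = ℏ/(2Δx)
Δp_min = (1.055e-34 J·s) / (2 × 5.000e-15 m)
Δp_min = 1.055e-20 kg·m/s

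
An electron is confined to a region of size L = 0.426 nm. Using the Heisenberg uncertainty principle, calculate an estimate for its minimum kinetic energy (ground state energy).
52.486 meV

Using the uncertainty principle to estimate ground state energy:

1. The position uncertainty is approximately the confinement size:
   Δx ≈ L = 4.260e-10 m

2. From ΔxΔp ≥ ℏ/2, the minimum momentum uncertainty is:
   Δp ≈ ℏ/(2L) = 1.238e-25 kg·m/s

3. The kinetic energy is approximately:
   KE ≈ (Δp)²/(2m) = (1.238e-25)²/(2 × 9.109e-31 kg)
   KE ≈ 8.409e-21 J = 52.486 meV

This is an order-of-magnitude estimate of the ground state energy.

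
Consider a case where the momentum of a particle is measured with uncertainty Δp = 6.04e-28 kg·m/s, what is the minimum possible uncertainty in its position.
87.299 nm

Using the Heisenberg uncertainty principle:
ΔxΔp ≥ ℏ/2

The minimum uncertainty in position is:
Δx_min = ℏ/(2Δp)
Δx_min = (1.055e-34 J·s) / (2 × 6.040e-28 kg·m/s)
Δx_min = 8.730e-08 m = 87.299 nm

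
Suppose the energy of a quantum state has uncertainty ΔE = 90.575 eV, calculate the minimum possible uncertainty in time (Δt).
3.634 as

Using the energy-time uncertainty principle:
ΔEΔt ≥ ℏ/2

The minimum uncertainty in time is:
Δt_min = ℏ/(2ΔE)
Δt_min = (1.055e-34 J·s) / (2 × 1.451e-17 J)
Δt_min = 3.634e-18 s = 3.634 as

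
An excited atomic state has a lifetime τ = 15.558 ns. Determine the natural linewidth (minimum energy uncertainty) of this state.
21.153 neV

Using the energy-time uncertainty principle:
ΔEΔt ≥ ℏ/2

The lifetime τ represents the time uncertainty Δt.
The natural linewidth (minimum energy uncertainty) is:

ΔE = ℏ/(2τ)
ΔE = (1.055e-34 J·s) / (2 × 1.556e-08 s)
ΔE = 3.389e-27 J = 21.153 neV

This natural linewidth limits the precision of spectroscopic measurements.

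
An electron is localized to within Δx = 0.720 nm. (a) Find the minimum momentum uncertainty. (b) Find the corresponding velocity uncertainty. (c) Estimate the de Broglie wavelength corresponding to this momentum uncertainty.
(a) Δp_min = 7.323 × 10^-26 kg·m/s
(b) Δv_min = 80.394 km/s
(c) λ_dB = 9.048 nm

Step-by-step:

(a) From the uncertainty principle:
Δp_min = ℏ/(2Δx) = (1.055e-34 J·s)/(2 × 7.200e-10 m) = 7.323e-26 kg·m/s

(b) The velocity uncertainty:
Δv = Δp/m = (7.323e-26 kg·m/s)/(9.109e-31 kg) = 8.039e+04 m/s = 80.394 km/s

(c) The de Broglie wavelength for this momentum:
λ = h/p = (6.626e-34 J·s)/(7.323e-26 kg·m/s) = 9.048e-09 m = 9.048 nm

Note: The de Broglie wavelength is comparable to the localization size, as expected from wave-particle duality.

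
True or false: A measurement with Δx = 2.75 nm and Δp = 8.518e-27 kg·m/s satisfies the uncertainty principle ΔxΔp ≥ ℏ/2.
No, it violates the uncertainty principle (impossible measurement).

Calculate the product ΔxΔp:
ΔxΔp = (2.750e-09 m) × (8.518e-27 kg·m/s)
ΔxΔp = 2.342e-35 J·s

Compare to the minimum allowed value ℏ/2:
ℏ/2 = 5.273e-35 J·s

Since ΔxΔp = 2.342e-35 J·s < 5.273e-35 J·s = ℏ/2,
the measurement violates the uncertainty principle.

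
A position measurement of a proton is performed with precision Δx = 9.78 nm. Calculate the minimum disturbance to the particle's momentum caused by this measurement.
5.391 × 10^-27 kg·m/s

The uncertainty principle implies that measuring position disturbs momentum:
ΔxΔp ≥ ℏ/2

When we measure position with precision Δx, we necessarily introduce a momentum uncertainty:
Δp ≥ ℏ/(2Δx)
Δp_min = (1.055e-34 J·s) / (2 × 9.780e-09 m)
Δp_min = 5.391e-27 kg·m/s

The more precisely we measure position, the greater the momentum disturbance.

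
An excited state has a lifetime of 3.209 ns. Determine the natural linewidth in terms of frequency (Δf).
24.798 MHz

Using the energy-time uncertainty principle and E = hf:
ΔEΔt ≥ ℏ/2
hΔf·Δt ≥ ℏ/2

The minimum frequency uncertainty is:
Δf = ℏ/(2hτ) = 1/(4πτ)
Δf = 1/(4π × 3.209e-09 s)
Δf = 2.480e+07 Hz = 24.798 MHz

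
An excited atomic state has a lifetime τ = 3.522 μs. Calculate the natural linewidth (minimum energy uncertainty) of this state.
93.443 peV

Using the energy-time uncertainty principle:
ΔEΔt ≥ ℏ/2

The lifetime τ represents the time uncertainty Δt.
The natural linewidth (minimum energy uncertainty) is:

ΔE = ℏ/(2τ)
ΔE = (1.055e-34 J·s) / (2 × 3.522e-06 s)
ΔE = 1.497e-29 J = 93.443 peV

This natural linewidth limits the precision of spectroscopic measurements.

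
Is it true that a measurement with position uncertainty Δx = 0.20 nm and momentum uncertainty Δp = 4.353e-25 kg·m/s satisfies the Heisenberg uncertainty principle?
Yes, it satisfies the uncertainty principle.

Calculate the product ΔxΔp:
ΔxΔp = (2.000e-10 m) × (4.353e-25 kg·m/s)
ΔxΔp = 8.706e-35 J·s

Compare to the minimum allowed value ℏ/2:
ℏ/2 = 5.273e-35 J·s

Since ΔxΔp = 8.706e-35 J·s ≥ 5.273e-35 J·s = ℏ/2,
the measurement satisfies the uncertainty principle.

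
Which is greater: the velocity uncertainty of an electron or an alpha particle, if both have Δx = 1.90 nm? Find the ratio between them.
The electron has the larger minimum velocity uncertainty, by a ratio of 7294.3.

For both particles, Δp_min = ℏ/(2Δx) = 2.775e-26 kg·m/s (same for both).

The velocity uncertainty is Δv = Δp/m:
- electron: Δv = 2.775e-26 / 9.109e-31 = 3.047e+04 m/s = 30.465 km/s
- alpha particle: Δv = 2.775e-26 / 6.645e-27 = 4.177e+00 m/s = 4.177 m/s

Ratio: 3.047e+04 / 4.177e+00 = 7294.3

The lighter particle has larger velocity uncertainty because Δv ∝ 1/m.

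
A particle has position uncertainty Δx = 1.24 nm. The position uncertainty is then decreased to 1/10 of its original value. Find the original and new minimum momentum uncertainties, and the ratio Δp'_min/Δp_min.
Original Δp_min = 4.252 × 10^-26 kg·m/s; new Δp'_min = 4.252 × 10^-25 kg·m/s; ratio Δp'_min/Δp_min = 10.

From the uncertainty principle ΔxΔp ≥ ℏ/2, the minimum momentum uncertainty is Δp_min = ℏ/(2Δx).

Original (Δx = 1.24 nm = 1.240e-09 m):
Δp_min = (1.055e-34 J·s)/(2 × 1.240e-09 m) = 4.252e-26 kg·m/s

When Δx → (1/10)Δx:
Δp'_min = ℏ/(2 × (1/10)Δx) = 10 × ℏ/(2Δx) = 10 × Δp_min
Δp'_min = 10 × 4.252e-26 kg·m/s = 4.252e-25 kg·m/s

Since Δp_min ∝ 1/Δx, when Δx is decreased to 1/10 of its original value, Δp_min increases to 10 times its original value.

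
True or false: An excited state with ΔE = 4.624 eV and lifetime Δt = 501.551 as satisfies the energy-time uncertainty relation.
Yes, it satisfies the uncertainty relation.

Calculate the product ΔEΔt:
ΔE = 4.624 eV = 7.408e-19 J
ΔEΔt = (7.408e-19 J) × (5.016e-16 s)
ΔEΔt = 3.716e-34 J·s

Compare to the minimum allowed value ℏ/2:
ℏ/2 = 5.273e-35 J·s

Since ΔEΔt = 3.716e-34 J·s ≥ 5.273e-35 J·s = ℏ/2,
this satisfies the uncertainty relation.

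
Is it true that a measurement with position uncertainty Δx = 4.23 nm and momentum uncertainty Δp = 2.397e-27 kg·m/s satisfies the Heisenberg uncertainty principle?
No, it violates the uncertainty principle (impossible measurement).

Calculate the product ΔxΔp:
ΔxΔp = (4.230e-09 m) × (2.397e-27 kg·m/s)
ΔxΔp = 1.014e-35 J·s

Compare to the minimum allowed value ℏ/2:
ℏ/2 = 5.273e-35 J·s

Since ΔxΔp = 1.014e-35 J·s < 5.273e-35 J·s = ℏ/2,
the measurement violates the uncertainty principle.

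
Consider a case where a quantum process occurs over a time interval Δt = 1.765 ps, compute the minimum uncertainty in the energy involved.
186.462 μeV

Using the energy-time uncertainty principle:
ΔEΔt ≥ ℏ/2

The minimum uncertainty in energy is:
ΔE_min = ℏ/(2Δt)
ΔE_min = (1.055e-34 J·s) / (2 × 1.765e-12 s)
ΔE_min = 2.987e-23 J = 186.462 μeV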